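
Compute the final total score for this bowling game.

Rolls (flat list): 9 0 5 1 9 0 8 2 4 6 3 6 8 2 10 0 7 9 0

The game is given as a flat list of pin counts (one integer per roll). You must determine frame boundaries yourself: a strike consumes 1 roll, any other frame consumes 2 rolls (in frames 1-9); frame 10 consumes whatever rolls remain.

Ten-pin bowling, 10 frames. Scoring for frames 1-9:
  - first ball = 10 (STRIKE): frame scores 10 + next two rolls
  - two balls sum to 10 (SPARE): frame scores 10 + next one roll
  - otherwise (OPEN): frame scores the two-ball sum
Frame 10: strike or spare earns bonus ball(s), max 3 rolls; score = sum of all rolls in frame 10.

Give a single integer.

Answer: 113

Derivation:
Frame 1: OPEN (9+0=9). Cumulative: 9
Frame 2: OPEN (5+1=6). Cumulative: 15
Frame 3: OPEN (9+0=9). Cumulative: 24
Frame 4: SPARE (8+2=10). 10 + next roll (4) = 14. Cumulative: 38
Frame 5: SPARE (4+6=10). 10 + next roll (3) = 13. Cumulative: 51
Frame 6: OPEN (3+6=9). Cumulative: 60
Frame 7: SPARE (8+2=10). 10 + next roll (10) = 20. Cumulative: 80
Frame 8: STRIKE. 10 + next two rolls (0+7) = 17. Cumulative: 97
Frame 9: OPEN (0+7=7). Cumulative: 104
Frame 10: OPEN. Sum of all frame-10 rolls (9+0) = 9. Cumulative: 113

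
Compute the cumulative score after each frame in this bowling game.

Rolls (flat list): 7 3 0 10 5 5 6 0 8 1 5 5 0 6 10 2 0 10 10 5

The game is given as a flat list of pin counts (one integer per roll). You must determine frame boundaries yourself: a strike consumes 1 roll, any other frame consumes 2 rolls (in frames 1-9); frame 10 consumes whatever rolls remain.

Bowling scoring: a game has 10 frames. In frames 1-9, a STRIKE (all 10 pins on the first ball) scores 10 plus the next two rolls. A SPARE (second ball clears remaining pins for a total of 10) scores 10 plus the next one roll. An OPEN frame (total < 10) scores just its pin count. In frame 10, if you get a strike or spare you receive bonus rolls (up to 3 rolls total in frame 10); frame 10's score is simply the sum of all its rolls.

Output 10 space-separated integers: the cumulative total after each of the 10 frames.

Answer: 10 25 41 47 56 66 72 84 86 111

Derivation:
Frame 1: SPARE (7+3=10). 10 + next roll (0) = 10. Cumulative: 10
Frame 2: SPARE (0+10=10). 10 + next roll (5) = 15. Cumulative: 25
Frame 3: SPARE (5+5=10). 10 + next roll (6) = 16. Cumulative: 41
Frame 4: OPEN (6+0=6). Cumulative: 47
Frame 5: OPEN (8+1=9). Cumulative: 56
Frame 6: SPARE (5+5=10). 10 + next roll (0) = 10. Cumulative: 66
Frame 7: OPEN (0+6=6). Cumulative: 72
Frame 8: STRIKE. 10 + next two rolls (2+0) = 12. Cumulative: 84
Frame 9: OPEN (2+0=2). Cumulative: 86
Frame 10: STRIKE. Sum of all frame-10 rolls (10+10+5) = 25. Cumulative: 111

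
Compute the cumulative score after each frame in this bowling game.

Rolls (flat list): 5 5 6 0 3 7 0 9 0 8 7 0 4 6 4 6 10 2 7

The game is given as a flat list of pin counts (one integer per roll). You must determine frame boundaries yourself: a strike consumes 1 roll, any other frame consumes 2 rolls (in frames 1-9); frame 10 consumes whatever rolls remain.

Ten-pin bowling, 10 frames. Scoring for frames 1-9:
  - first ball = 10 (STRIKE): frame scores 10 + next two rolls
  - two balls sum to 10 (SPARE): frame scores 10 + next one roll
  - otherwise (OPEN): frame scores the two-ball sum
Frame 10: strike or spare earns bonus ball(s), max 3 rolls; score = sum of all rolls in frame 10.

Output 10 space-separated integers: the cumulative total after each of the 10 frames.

Answer: 16 22 32 41 49 56 70 90 109 118

Derivation:
Frame 1: SPARE (5+5=10). 10 + next roll (6) = 16. Cumulative: 16
Frame 2: OPEN (6+0=6). Cumulative: 22
Frame 3: SPARE (3+7=10). 10 + next roll (0) = 10. Cumulative: 32
Frame 4: OPEN (0+9=9). Cumulative: 41
Frame 5: OPEN (0+8=8). Cumulative: 49
Frame 6: OPEN (7+0=7). Cumulative: 56
Frame 7: SPARE (4+6=10). 10 + next roll (4) = 14. Cumulative: 70
Frame 8: SPARE (4+6=10). 10 + next roll (10) = 20. Cumulative: 90
Frame 9: STRIKE. 10 + next two rolls (2+7) = 19. Cumulative: 109
Frame 10: OPEN. Sum of all frame-10 rolls (2+7) = 9. Cumulative: 118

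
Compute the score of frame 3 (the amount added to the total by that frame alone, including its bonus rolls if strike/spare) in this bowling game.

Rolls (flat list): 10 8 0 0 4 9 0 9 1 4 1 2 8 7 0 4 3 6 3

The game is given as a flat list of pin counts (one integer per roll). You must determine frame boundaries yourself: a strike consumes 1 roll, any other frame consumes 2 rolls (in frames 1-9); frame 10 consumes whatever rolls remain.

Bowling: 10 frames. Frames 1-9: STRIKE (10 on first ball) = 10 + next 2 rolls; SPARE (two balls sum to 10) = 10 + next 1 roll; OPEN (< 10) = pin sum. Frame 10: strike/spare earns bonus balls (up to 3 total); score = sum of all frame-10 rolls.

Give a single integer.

Answer: 4

Derivation:
Frame 1: STRIKE. 10 + next two rolls (8+0) = 18. Cumulative: 18
Frame 2: OPEN (8+0=8). Cumulative: 26
Frame 3: OPEN (0+4=4). Cumulative: 30
Frame 4: OPEN (9+0=9). Cumulative: 39
Frame 5: SPARE (9+1=10). 10 + next roll (4) = 14. Cumulative: 53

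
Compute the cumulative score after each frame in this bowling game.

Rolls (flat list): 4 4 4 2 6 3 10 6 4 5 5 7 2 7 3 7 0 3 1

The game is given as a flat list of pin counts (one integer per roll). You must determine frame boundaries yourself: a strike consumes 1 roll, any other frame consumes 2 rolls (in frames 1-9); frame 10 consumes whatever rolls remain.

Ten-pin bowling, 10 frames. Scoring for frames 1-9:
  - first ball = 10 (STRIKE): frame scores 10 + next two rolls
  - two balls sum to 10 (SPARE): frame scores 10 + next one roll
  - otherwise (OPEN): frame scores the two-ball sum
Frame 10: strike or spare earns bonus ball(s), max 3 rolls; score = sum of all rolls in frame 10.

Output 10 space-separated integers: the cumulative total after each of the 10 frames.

Answer: 8 14 23 43 58 75 84 101 108 112

Derivation:
Frame 1: OPEN (4+4=8). Cumulative: 8
Frame 2: OPEN (4+2=6). Cumulative: 14
Frame 3: OPEN (6+3=9). Cumulative: 23
Frame 4: STRIKE. 10 + next two rolls (6+4) = 20. Cumulative: 43
Frame 5: SPARE (6+4=10). 10 + next roll (5) = 15. Cumulative: 58
Frame 6: SPARE (5+5=10). 10 + next roll (7) = 17. Cumulative: 75
Frame 7: OPEN (7+2=9). Cumulative: 84
Frame 8: SPARE (7+3=10). 10 + next roll (7) = 17. Cumulative: 101
Frame 9: OPEN (7+0=7). Cumulative: 108
Frame 10: OPEN. Sum of all frame-10 rolls (3+1) = 4. Cumulative: 112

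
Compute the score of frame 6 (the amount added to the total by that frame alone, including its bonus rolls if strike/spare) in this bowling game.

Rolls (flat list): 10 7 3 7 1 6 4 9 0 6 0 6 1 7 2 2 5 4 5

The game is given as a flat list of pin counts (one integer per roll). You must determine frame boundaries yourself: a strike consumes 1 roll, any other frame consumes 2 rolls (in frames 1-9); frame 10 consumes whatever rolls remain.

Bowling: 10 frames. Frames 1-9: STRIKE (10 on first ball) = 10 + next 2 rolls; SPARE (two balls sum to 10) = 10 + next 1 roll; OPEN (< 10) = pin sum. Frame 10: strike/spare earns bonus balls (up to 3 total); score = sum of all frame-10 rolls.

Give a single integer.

Frame 1: STRIKE. 10 + next two rolls (7+3) = 20. Cumulative: 20
Frame 2: SPARE (7+3=10). 10 + next roll (7) = 17. Cumulative: 37
Frame 3: OPEN (7+1=8). Cumulative: 45
Frame 4: SPARE (6+4=10). 10 + next roll (9) = 19. Cumulative: 64
Frame 5: OPEN (9+0=9). Cumulative: 73
Frame 6: OPEN (6+0=6). Cumulative: 79
Frame 7: OPEN (6+1=7). Cumulative: 86
Frame 8: OPEN (7+2=9). Cumulative: 95

Answer: 6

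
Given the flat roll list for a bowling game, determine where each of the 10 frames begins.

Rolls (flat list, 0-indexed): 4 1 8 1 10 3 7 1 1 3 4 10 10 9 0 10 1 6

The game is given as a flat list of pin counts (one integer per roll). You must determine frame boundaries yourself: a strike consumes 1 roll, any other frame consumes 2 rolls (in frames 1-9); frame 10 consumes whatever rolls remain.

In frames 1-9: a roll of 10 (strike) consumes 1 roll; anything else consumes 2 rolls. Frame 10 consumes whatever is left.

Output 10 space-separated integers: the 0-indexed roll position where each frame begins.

Frame 1 starts at roll index 0: rolls=4,1 (sum=5), consumes 2 rolls
Frame 2 starts at roll index 2: rolls=8,1 (sum=9), consumes 2 rolls
Frame 3 starts at roll index 4: roll=10 (strike), consumes 1 roll
Frame 4 starts at roll index 5: rolls=3,7 (sum=10), consumes 2 rolls
Frame 5 starts at roll index 7: rolls=1,1 (sum=2), consumes 2 rolls
Frame 6 starts at roll index 9: rolls=3,4 (sum=7), consumes 2 rolls
Frame 7 starts at roll index 11: roll=10 (strike), consumes 1 roll
Frame 8 starts at roll index 12: roll=10 (strike), consumes 1 roll
Frame 9 starts at roll index 13: rolls=9,0 (sum=9), consumes 2 rolls
Frame 10 starts at roll index 15: 3 remaining rolls

Answer: 0 2 4 5 7 9 11 12 13 15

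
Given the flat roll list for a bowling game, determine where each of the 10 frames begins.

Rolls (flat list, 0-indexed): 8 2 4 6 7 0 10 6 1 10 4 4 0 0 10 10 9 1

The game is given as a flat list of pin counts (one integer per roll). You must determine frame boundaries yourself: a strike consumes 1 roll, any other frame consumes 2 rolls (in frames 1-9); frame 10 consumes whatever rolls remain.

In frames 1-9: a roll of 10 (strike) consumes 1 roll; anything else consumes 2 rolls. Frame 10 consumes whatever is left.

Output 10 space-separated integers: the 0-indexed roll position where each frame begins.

Frame 1 starts at roll index 0: rolls=8,2 (sum=10), consumes 2 rolls
Frame 2 starts at roll index 2: rolls=4,6 (sum=10), consumes 2 rolls
Frame 3 starts at roll index 4: rolls=7,0 (sum=7), consumes 2 rolls
Frame 4 starts at roll index 6: roll=10 (strike), consumes 1 roll
Frame 5 starts at roll index 7: rolls=6,1 (sum=7), consumes 2 rolls
Frame 6 starts at roll index 9: roll=10 (strike), consumes 1 roll
Frame 7 starts at roll index 10: rolls=4,4 (sum=8), consumes 2 rolls
Frame 8 starts at roll index 12: rolls=0,0 (sum=0), consumes 2 rolls
Frame 9 starts at roll index 14: roll=10 (strike), consumes 1 roll
Frame 10 starts at roll index 15: 3 remaining rolls

Answer: 0 2 4 6 7 9 10 12 14 15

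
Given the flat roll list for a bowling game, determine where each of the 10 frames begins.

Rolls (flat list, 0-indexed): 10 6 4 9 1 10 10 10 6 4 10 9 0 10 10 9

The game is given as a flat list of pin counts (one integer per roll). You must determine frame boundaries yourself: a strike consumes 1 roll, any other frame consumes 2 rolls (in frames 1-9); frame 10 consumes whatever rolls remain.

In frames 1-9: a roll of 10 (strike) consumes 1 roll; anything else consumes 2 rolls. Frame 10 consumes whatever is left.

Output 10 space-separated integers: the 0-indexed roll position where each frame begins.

Answer: 0 1 3 5 6 7 8 10 11 13

Derivation:
Frame 1 starts at roll index 0: roll=10 (strike), consumes 1 roll
Frame 2 starts at roll index 1: rolls=6,4 (sum=10), consumes 2 rolls
Frame 3 starts at roll index 3: rolls=9,1 (sum=10), consumes 2 rolls
Frame 4 starts at roll index 5: roll=10 (strike), consumes 1 roll
Frame 5 starts at roll index 6: roll=10 (strike), consumes 1 roll
Frame 6 starts at roll index 7: roll=10 (strike), consumes 1 roll
Frame 7 starts at roll index 8: rolls=6,4 (sum=10), consumes 2 rolls
Frame 8 starts at roll index 10: roll=10 (strike), consumes 1 roll
Frame 9 starts at roll index 11: rolls=9,0 (sum=9), consumes 2 rolls
Frame 10 starts at roll index 13: 3 remaining rolls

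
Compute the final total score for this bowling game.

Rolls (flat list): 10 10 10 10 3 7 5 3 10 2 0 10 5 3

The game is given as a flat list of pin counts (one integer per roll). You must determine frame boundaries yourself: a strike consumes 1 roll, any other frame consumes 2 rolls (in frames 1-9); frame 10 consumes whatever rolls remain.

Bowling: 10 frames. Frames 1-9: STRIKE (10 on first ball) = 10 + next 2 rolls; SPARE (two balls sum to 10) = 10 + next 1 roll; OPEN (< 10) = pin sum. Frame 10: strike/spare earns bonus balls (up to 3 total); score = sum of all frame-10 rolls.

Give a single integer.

Frame 1: STRIKE. 10 + next two rolls (10+10) = 30. Cumulative: 30
Frame 2: STRIKE. 10 + next two rolls (10+10) = 30. Cumulative: 60
Frame 3: STRIKE. 10 + next two rolls (10+3) = 23. Cumulative: 83
Frame 4: STRIKE. 10 + next two rolls (3+7) = 20. Cumulative: 103
Frame 5: SPARE (3+7=10). 10 + next roll (5) = 15. Cumulative: 118
Frame 6: OPEN (5+3=8). Cumulative: 126
Frame 7: STRIKE. 10 + next two rolls (2+0) = 12. Cumulative: 138
Frame 8: OPEN (2+0=2). Cumulative: 140
Frame 9: STRIKE. 10 + next two rolls (5+3) = 18. Cumulative: 158
Frame 10: OPEN. Sum of all frame-10 rolls (5+3) = 8. Cumulative: 166

Answer: 166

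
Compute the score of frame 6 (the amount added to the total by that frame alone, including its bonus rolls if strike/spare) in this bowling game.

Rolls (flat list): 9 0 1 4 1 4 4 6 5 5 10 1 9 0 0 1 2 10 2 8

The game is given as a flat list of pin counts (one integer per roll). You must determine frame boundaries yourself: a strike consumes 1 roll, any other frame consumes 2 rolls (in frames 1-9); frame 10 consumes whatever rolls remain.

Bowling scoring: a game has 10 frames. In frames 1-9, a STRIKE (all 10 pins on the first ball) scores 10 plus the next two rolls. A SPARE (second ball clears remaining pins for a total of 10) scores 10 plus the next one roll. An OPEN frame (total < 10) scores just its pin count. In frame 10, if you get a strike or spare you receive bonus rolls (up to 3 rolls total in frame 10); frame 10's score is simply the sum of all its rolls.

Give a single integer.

Frame 1: OPEN (9+0=9). Cumulative: 9
Frame 2: OPEN (1+4=5). Cumulative: 14
Frame 3: OPEN (1+4=5). Cumulative: 19
Frame 4: SPARE (4+6=10). 10 + next roll (5) = 15. Cumulative: 34
Frame 5: SPARE (5+5=10). 10 + next roll (10) = 20. Cumulative: 54
Frame 6: STRIKE. 10 + next two rolls (1+9) = 20. Cumulative: 74
Frame 7: SPARE (1+9=10). 10 + next roll (0) = 10. Cumulative: 84
Frame 8: OPEN (0+0=0). Cumulative: 84

Answer: 20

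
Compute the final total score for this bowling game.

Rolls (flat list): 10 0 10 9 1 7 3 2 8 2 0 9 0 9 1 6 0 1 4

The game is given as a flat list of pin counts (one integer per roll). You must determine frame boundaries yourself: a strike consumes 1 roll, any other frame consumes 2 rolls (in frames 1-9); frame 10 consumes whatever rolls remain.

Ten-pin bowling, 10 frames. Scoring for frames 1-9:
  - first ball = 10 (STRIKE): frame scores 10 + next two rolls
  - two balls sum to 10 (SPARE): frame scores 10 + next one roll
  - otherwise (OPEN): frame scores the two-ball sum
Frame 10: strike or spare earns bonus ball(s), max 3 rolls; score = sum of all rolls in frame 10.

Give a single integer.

Frame 1: STRIKE. 10 + next two rolls (0+10) = 20. Cumulative: 20
Frame 2: SPARE (0+10=10). 10 + next roll (9) = 19. Cumulative: 39
Frame 3: SPARE (9+1=10). 10 + next roll (7) = 17. Cumulative: 56
Frame 4: SPARE (7+3=10). 10 + next roll (2) = 12. Cumulative: 68
Frame 5: SPARE (2+8=10). 10 + next roll (2) = 12. Cumulative: 80
Frame 6: OPEN (2+0=2). Cumulative: 82
Frame 7: OPEN (9+0=9). Cumulative: 91
Frame 8: SPARE (9+1=10). 10 + next roll (6) = 16. Cumulative: 107
Frame 9: OPEN (6+0=6). Cumulative: 113
Frame 10: OPEN. Sum of all frame-10 rolls (1+4) = 5. Cumulative: 118

Answer: 118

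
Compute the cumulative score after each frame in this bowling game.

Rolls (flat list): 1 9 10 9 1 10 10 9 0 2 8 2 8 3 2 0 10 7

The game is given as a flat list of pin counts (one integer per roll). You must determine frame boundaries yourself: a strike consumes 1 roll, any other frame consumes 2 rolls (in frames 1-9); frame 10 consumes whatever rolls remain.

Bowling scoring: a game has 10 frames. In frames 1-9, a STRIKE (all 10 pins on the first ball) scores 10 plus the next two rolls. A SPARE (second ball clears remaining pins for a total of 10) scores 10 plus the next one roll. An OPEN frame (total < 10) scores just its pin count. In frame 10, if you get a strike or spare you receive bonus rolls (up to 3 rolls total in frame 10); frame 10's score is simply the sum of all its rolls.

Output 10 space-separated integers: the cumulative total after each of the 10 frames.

Answer: 20 40 60 89 108 117 129 142 147 164

Derivation:
Frame 1: SPARE (1+9=10). 10 + next roll (10) = 20. Cumulative: 20
Frame 2: STRIKE. 10 + next two rolls (9+1) = 20. Cumulative: 40
Frame 3: SPARE (9+1=10). 10 + next roll (10) = 20. Cumulative: 60
Frame 4: STRIKE. 10 + next two rolls (10+9) = 29. Cumulative: 89
Frame 5: STRIKE. 10 + next two rolls (9+0) = 19. Cumulative: 108
Frame 6: OPEN (9+0=9). Cumulative: 117
Frame 7: SPARE (2+8=10). 10 + next roll (2) = 12. Cumulative: 129
Frame 8: SPARE (2+8=10). 10 + next roll (3) = 13. Cumulative: 142
Frame 9: OPEN (3+2=5). Cumulative: 147
Frame 10: SPARE. Sum of all frame-10 rolls (0+10+7) = 17. Cumulative: 164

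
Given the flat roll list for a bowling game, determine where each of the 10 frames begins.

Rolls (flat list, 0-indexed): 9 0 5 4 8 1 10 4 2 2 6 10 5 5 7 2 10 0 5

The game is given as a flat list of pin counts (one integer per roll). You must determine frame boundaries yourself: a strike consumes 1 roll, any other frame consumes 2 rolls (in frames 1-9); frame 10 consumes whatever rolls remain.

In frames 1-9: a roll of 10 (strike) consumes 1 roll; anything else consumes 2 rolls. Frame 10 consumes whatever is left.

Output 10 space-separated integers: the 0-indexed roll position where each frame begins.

Answer: 0 2 4 6 7 9 11 12 14 16

Derivation:
Frame 1 starts at roll index 0: rolls=9,0 (sum=9), consumes 2 rolls
Frame 2 starts at roll index 2: rolls=5,4 (sum=9), consumes 2 rolls
Frame 3 starts at roll index 4: rolls=8,1 (sum=9), consumes 2 rolls
Frame 4 starts at roll index 6: roll=10 (strike), consumes 1 roll
Frame 5 starts at roll index 7: rolls=4,2 (sum=6), consumes 2 rolls
Frame 6 starts at roll index 9: rolls=2,6 (sum=8), consumes 2 rolls
Frame 7 starts at roll index 11: roll=10 (strike), consumes 1 roll
Frame 8 starts at roll index 12: rolls=5,5 (sum=10), consumes 2 rolls
Frame 9 starts at roll index 14: rolls=7,2 (sum=9), consumes 2 rolls
Frame 10 starts at roll index 16: 3 remaining rolls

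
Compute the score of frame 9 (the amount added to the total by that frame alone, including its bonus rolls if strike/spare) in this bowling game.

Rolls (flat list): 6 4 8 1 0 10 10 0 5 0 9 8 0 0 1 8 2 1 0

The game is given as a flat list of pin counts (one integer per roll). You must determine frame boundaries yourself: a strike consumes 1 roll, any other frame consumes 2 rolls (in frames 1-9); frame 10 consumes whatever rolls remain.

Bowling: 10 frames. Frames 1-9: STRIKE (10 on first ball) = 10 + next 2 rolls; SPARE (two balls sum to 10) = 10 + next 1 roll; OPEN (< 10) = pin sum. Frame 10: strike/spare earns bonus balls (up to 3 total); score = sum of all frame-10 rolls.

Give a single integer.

Answer: 11

Derivation:
Frame 1: SPARE (6+4=10). 10 + next roll (8) = 18. Cumulative: 18
Frame 2: OPEN (8+1=9). Cumulative: 27
Frame 3: SPARE (0+10=10). 10 + next roll (10) = 20. Cumulative: 47
Frame 4: STRIKE. 10 + next two rolls (0+5) = 15. Cumulative: 62
Frame 5: OPEN (0+5=5). Cumulative: 67
Frame 6: OPEN (0+9=9). Cumulative: 76
Frame 7: OPEN (8+0=8). Cumulative: 84
Frame 8: OPEN (0+1=1). Cumulative: 85
Frame 9: SPARE (8+2=10). 10 + next roll (1) = 11. Cumulative: 96
Frame 10: OPEN. Sum of all frame-10 rolls (1+0) = 1. Cumulative: 97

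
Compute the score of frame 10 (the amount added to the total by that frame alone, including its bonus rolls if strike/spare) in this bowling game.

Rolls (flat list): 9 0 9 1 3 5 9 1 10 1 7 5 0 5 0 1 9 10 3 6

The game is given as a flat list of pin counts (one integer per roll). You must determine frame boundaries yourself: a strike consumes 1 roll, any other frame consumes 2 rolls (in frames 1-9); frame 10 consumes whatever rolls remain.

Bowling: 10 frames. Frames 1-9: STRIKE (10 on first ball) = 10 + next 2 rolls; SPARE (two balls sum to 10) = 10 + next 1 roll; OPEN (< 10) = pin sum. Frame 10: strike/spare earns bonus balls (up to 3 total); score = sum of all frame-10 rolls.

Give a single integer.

Frame 1: OPEN (9+0=9). Cumulative: 9
Frame 2: SPARE (9+1=10). 10 + next roll (3) = 13. Cumulative: 22
Frame 3: OPEN (3+5=8). Cumulative: 30
Frame 4: SPARE (9+1=10). 10 + next roll (10) = 20. Cumulative: 50
Frame 5: STRIKE. 10 + next two rolls (1+7) = 18. Cumulative: 68
Frame 6: OPEN (1+7=8). Cumulative: 76
Frame 7: OPEN (5+0=5). Cumulative: 81
Frame 8: OPEN (5+0=5). Cumulative: 86
Frame 9: SPARE (1+9=10). 10 + next roll (10) = 20. Cumulative: 106
Frame 10: STRIKE. Sum of all frame-10 rolls (10+3+6) = 19. Cumulative: 125

Answer: 19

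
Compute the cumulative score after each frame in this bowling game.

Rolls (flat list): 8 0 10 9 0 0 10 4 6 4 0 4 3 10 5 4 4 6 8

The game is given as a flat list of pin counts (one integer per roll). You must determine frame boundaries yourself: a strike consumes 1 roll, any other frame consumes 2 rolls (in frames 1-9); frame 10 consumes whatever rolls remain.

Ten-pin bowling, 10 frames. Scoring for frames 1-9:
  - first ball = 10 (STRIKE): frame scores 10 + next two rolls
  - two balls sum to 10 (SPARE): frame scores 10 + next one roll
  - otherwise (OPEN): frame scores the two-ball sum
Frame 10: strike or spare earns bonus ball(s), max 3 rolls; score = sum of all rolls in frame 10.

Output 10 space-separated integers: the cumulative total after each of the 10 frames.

Frame 1: OPEN (8+0=8). Cumulative: 8
Frame 2: STRIKE. 10 + next two rolls (9+0) = 19. Cumulative: 27
Frame 3: OPEN (9+0=9). Cumulative: 36
Frame 4: SPARE (0+10=10). 10 + next roll (4) = 14. Cumulative: 50
Frame 5: SPARE (4+6=10). 10 + next roll (4) = 14. Cumulative: 64
Frame 6: OPEN (4+0=4). Cumulative: 68
Frame 7: OPEN (4+3=7). Cumulative: 75
Frame 8: STRIKE. 10 + next two rolls (5+4) = 19. Cumulative: 94
Frame 9: OPEN (5+4=9). Cumulative: 103
Frame 10: SPARE. Sum of all frame-10 rolls (4+6+8) = 18. Cumulative: 121

Answer: 8 27 36 50 64 68 75 94 103 121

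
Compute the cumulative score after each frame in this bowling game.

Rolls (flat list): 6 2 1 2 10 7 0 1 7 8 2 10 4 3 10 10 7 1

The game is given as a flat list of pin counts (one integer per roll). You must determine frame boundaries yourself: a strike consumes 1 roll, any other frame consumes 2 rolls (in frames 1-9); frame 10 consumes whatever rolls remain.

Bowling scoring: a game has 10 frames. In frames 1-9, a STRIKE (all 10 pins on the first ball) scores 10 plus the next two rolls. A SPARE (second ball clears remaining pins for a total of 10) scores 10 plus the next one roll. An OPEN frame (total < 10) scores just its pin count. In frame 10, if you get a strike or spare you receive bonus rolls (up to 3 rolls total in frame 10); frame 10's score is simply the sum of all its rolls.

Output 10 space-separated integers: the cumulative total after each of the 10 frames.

Answer: 8 11 28 35 43 63 80 87 114 132

Derivation:
Frame 1: OPEN (6+2=8). Cumulative: 8
Frame 2: OPEN (1+2=3). Cumulative: 11
Frame 3: STRIKE. 10 + next two rolls (7+0) = 17. Cumulative: 28
Frame 4: OPEN (7+0=7). Cumulative: 35
Frame 5: OPEN (1+7=8). Cumulative: 43
Frame 6: SPARE (8+2=10). 10 + next roll (10) = 20. Cumulative: 63
Frame 7: STRIKE. 10 + next two rolls (4+3) = 17. Cumulative: 80
Frame 8: OPEN (4+3=7). Cumulative: 87
Frame 9: STRIKE. 10 + next two rolls (10+7) = 27. Cumulative: 114
Frame 10: STRIKE. Sum of all frame-10 rolls (10+7+1) = 18. Cumulative: 132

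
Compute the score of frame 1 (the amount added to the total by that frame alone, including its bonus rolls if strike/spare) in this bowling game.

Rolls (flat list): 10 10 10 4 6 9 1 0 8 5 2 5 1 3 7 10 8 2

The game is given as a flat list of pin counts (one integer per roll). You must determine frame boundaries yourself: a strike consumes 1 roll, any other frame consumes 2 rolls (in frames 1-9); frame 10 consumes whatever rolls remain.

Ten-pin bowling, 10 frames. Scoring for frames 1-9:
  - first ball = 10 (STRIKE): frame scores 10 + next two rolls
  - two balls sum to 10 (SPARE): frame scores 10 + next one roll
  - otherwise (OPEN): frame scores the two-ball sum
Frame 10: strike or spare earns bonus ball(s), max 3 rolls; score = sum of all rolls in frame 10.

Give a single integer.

Frame 1: STRIKE. 10 + next two rolls (10+10) = 30. Cumulative: 30
Frame 2: STRIKE. 10 + next two rolls (10+4) = 24. Cumulative: 54
Frame 3: STRIKE. 10 + next two rolls (4+6) = 20. Cumulative: 74

Answer: 30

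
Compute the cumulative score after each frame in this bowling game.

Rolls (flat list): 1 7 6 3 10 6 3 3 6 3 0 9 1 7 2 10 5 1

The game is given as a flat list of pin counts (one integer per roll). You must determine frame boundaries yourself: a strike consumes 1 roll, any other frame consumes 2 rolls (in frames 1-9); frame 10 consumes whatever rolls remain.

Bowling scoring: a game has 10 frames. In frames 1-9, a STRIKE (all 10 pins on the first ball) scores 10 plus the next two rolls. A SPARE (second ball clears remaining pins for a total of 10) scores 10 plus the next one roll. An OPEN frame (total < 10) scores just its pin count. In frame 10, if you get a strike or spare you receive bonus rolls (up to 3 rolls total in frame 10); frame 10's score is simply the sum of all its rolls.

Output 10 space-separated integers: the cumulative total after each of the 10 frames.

Answer: 8 17 36 45 54 57 74 83 99 105

Derivation:
Frame 1: OPEN (1+7=8). Cumulative: 8
Frame 2: OPEN (6+3=9). Cumulative: 17
Frame 3: STRIKE. 10 + next two rolls (6+3) = 19. Cumulative: 36
Frame 4: OPEN (6+3=9). Cumulative: 45
Frame 5: OPEN (3+6=9). Cumulative: 54
Frame 6: OPEN (3+0=3). Cumulative: 57
Frame 7: SPARE (9+1=10). 10 + next roll (7) = 17. Cumulative: 74
Frame 8: OPEN (7+2=9). Cumulative: 83
Frame 9: STRIKE. 10 + next two rolls (5+1) = 16. Cumulative: 99
Frame 10: OPEN. Sum of all frame-10 rolls (5+1) = 6. Cumulative: 105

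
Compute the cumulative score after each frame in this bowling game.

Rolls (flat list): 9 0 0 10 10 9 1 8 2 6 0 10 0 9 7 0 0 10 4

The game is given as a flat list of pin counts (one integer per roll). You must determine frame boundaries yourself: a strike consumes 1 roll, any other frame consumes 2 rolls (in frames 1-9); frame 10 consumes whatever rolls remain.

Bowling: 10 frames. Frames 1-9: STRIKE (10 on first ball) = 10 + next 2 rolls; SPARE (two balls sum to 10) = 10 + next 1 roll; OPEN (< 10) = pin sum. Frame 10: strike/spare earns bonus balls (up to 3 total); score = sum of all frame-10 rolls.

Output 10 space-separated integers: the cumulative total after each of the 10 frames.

Frame 1: OPEN (9+0=9). Cumulative: 9
Frame 2: SPARE (0+10=10). 10 + next roll (10) = 20. Cumulative: 29
Frame 3: STRIKE. 10 + next two rolls (9+1) = 20. Cumulative: 49
Frame 4: SPARE (9+1=10). 10 + next roll (8) = 18. Cumulative: 67
Frame 5: SPARE (8+2=10). 10 + next roll (6) = 16. Cumulative: 83
Frame 6: OPEN (6+0=6). Cumulative: 89
Frame 7: STRIKE. 10 + next two rolls (0+9) = 19. Cumulative: 108
Frame 8: OPEN (0+9=9). Cumulative: 117
Frame 9: OPEN (7+0=7). Cumulative: 124
Frame 10: SPARE. Sum of all frame-10 rolls (0+10+4) = 14. Cumulative: 138

Answer: 9 29 49 67 83 89 108 117 124 138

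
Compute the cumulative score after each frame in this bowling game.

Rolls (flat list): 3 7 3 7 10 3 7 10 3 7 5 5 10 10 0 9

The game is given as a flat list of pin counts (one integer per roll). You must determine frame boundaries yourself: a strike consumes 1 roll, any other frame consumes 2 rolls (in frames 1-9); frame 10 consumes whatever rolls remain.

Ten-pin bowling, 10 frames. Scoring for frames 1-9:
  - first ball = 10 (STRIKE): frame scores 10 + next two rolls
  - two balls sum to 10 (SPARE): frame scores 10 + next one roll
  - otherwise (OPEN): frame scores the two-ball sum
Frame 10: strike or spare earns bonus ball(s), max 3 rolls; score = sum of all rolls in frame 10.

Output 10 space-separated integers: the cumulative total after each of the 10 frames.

Frame 1: SPARE (3+7=10). 10 + next roll (3) = 13. Cumulative: 13
Frame 2: SPARE (3+7=10). 10 + next roll (10) = 20. Cumulative: 33
Frame 3: STRIKE. 10 + next two rolls (3+7) = 20. Cumulative: 53
Frame 4: SPARE (3+7=10). 10 + next roll (10) = 20. Cumulative: 73
Frame 5: STRIKE. 10 + next two rolls (3+7) = 20. Cumulative: 93
Frame 6: SPARE (3+7=10). 10 + next roll (5) = 15. Cumulative: 108
Frame 7: SPARE (5+5=10). 10 + next roll (10) = 20. Cumulative: 128
Frame 8: STRIKE. 10 + next two rolls (10+0) = 20. Cumulative: 148
Frame 9: STRIKE. 10 + next two rolls (0+9) = 19. Cumulative: 167
Frame 10: OPEN. Sum of all frame-10 rolls (0+9) = 9. Cumulative: 176

Answer: 13 33 53 73 93 108 128 148 167 176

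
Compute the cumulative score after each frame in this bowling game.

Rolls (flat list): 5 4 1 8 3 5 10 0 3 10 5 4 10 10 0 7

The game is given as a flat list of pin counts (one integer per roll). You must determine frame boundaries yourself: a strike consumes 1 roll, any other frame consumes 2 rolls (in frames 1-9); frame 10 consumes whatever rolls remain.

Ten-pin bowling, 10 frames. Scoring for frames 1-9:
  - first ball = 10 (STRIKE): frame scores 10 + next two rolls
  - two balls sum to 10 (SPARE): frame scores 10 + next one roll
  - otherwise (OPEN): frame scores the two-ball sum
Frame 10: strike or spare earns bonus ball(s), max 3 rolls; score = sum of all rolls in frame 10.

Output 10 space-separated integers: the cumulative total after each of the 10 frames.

Frame 1: OPEN (5+4=9). Cumulative: 9
Frame 2: OPEN (1+8=9). Cumulative: 18
Frame 3: OPEN (3+5=8). Cumulative: 26
Frame 4: STRIKE. 10 + next two rolls (0+3) = 13. Cumulative: 39
Frame 5: OPEN (0+3=3). Cumulative: 42
Frame 6: STRIKE. 10 + next two rolls (5+4) = 19. Cumulative: 61
Frame 7: OPEN (5+4=9). Cumulative: 70
Frame 8: STRIKE. 10 + next two rolls (10+0) = 20. Cumulative: 90
Frame 9: STRIKE. 10 + next two rolls (0+7) = 17. Cumulative: 107
Frame 10: OPEN. Sum of all frame-10 rolls (0+7) = 7. Cumulative: 114

Answer: 9 18 26 39 42 61 70 90 107 114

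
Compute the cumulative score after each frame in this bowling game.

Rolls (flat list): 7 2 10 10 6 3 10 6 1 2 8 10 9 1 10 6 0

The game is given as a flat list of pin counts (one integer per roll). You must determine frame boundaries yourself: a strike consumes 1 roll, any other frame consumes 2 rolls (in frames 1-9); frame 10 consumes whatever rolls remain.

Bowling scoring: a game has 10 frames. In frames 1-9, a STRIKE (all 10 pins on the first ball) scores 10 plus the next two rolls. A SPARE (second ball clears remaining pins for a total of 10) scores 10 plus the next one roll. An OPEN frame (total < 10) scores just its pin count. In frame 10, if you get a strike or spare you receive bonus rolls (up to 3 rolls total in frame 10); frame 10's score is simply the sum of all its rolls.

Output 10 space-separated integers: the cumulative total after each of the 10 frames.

Answer: 9 35 54 63 80 87 107 127 147 163

Derivation:
Frame 1: OPEN (7+2=9). Cumulative: 9
Frame 2: STRIKE. 10 + next two rolls (10+6) = 26. Cumulative: 35
Frame 3: STRIKE. 10 + next two rolls (6+3) = 19. Cumulative: 54
Frame 4: OPEN (6+3=9). Cumulative: 63
Frame 5: STRIKE. 10 + next two rolls (6+1) = 17. Cumulative: 80
Frame 6: OPEN (6+1=7). Cumulative: 87
Frame 7: SPARE (2+8=10). 10 + next roll (10) = 20. Cumulative: 107
Frame 8: STRIKE. 10 + next two rolls (9+1) = 20. Cumulative: 127
Frame 9: SPARE (9+1=10). 10 + next roll (10) = 20. Cumulative: 147
Frame 10: STRIKE. Sum of all frame-10 rolls (10+6+0) = 16. Cumulative: 163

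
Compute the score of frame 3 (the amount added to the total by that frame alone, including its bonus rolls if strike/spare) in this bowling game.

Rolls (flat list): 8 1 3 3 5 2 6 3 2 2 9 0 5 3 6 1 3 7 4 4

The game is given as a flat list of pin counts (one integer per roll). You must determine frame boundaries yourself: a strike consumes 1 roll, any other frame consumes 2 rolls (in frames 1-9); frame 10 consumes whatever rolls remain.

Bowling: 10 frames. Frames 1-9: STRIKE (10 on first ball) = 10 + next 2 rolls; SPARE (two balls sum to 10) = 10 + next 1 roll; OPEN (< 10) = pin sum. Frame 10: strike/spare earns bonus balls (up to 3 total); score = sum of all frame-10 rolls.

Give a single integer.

Frame 1: OPEN (8+1=9). Cumulative: 9
Frame 2: OPEN (3+3=6). Cumulative: 15
Frame 3: OPEN (5+2=7). Cumulative: 22
Frame 4: OPEN (6+3=9). Cumulative: 31
Frame 5: OPEN (2+2=4). Cumulative: 35

Answer: 7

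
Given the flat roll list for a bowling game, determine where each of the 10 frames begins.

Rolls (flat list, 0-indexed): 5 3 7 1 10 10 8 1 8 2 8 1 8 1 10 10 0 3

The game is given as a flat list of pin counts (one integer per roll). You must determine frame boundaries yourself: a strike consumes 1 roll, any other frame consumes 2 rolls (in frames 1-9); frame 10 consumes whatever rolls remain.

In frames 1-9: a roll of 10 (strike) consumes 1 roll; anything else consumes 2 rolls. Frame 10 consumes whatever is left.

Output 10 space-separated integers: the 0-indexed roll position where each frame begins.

Answer: 0 2 4 5 6 8 10 12 14 15

Derivation:
Frame 1 starts at roll index 0: rolls=5,3 (sum=8), consumes 2 rolls
Frame 2 starts at roll index 2: rolls=7,1 (sum=8), consumes 2 rolls
Frame 3 starts at roll index 4: roll=10 (strike), consumes 1 roll
Frame 4 starts at roll index 5: roll=10 (strike), consumes 1 roll
Frame 5 starts at roll index 6: rolls=8,1 (sum=9), consumes 2 rolls
Frame 6 starts at roll index 8: rolls=8,2 (sum=10), consumes 2 rolls
Frame 7 starts at roll index 10: rolls=8,1 (sum=9), consumes 2 rolls
Frame 8 starts at roll index 12: rolls=8,1 (sum=9), consumes 2 rolls
Frame 9 starts at roll index 14: roll=10 (strike), consumes 1 roll
Frame 10 starts at roll index 15: 3 remaining rolls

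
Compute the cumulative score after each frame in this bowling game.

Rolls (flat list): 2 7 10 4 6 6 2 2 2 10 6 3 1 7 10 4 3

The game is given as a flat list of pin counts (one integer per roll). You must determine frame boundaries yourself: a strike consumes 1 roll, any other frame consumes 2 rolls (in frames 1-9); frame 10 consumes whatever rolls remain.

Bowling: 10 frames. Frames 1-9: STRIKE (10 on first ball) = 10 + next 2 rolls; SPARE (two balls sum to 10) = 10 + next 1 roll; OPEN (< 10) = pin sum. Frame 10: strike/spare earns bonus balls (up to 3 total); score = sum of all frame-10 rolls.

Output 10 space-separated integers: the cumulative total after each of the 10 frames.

Answer: 9 29 45 53 57 76 85 93 110 117

Derivation:
Frame 1: OPEN (2+7=9). Cumulative: 9
Frame 2: STRIKE. 10 + next two rolls (4+6) = 20. Cumulative: 29
Frame 3: SPARE (4+6=10). 10 + next roll (6) = 16. Cumulative: 45
Frame 4: OPEN (6+2=8). Cumulative: 53
Frame 5: OPEN (2+2=4). Cumulative: 57
Frame 6: STRIKE. 10 + next two rolls (6+3) = 19. Cumulative: 76
Frame 7: OPEN (6+3=9). Cumulative: 85
Frame 8: OPEN (1+7=8). Cumulative: 93
Frame 9: STRIKE. 10 + next two rolls (4+3) = 17. Cumulative: 110
Frame 10: OPEN. Sum of all frame-10 rolls (4+3) = 7. Cumulative: 117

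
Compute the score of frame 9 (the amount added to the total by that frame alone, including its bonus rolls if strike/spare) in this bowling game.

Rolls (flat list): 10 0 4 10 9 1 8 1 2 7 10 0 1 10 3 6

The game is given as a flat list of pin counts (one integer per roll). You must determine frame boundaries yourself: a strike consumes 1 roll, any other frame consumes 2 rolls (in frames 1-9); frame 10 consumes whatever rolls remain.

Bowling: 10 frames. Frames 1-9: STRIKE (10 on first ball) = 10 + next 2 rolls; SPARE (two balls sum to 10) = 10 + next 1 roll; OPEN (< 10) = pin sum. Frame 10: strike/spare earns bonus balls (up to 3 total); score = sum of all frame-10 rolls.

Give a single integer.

Frame 1: STRIKE. 10 + next two rolls (0+4) = 14. Cumulative: 14
Frame 2: OPEN (0+4=4). Cumulative: 18
Frame 3: STRIKE. 10 + next two rolls (9+1) = 20. Cumulative: 38
Frame 4: SPARE (9+1=10). 10 + next roll (8) = 18. Cumulative: 56
Frame 5: OPEN (8+1=9). Cumulative: 65
Frame 6: OPEN (2+7=9). Cumulative: 74
Frame 7: STRIKE. 10 + next two rolls (0+1) = 11. Cumulative: 85
Frame 8: OPEN (0+1=1). Cumulative: 86
Frame 9: STRIKE. 10 + next two rolls (3+6) = 19. Cumulative: 105
Frame 10: OPEN. Sum of all frame-10 rolls (3+6) = 9. Cumulative: 114

Answer: 19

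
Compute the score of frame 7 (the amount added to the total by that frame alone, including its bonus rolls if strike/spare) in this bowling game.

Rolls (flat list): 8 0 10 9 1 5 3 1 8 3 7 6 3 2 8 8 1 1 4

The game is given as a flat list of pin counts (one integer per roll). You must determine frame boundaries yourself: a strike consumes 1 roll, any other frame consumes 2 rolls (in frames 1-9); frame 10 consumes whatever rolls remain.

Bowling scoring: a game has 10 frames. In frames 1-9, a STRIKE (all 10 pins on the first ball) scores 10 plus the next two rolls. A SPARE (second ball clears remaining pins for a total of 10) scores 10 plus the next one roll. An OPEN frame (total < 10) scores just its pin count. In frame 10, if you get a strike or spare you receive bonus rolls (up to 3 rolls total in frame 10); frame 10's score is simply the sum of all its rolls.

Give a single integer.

Answer: 9

Derivation:
Frame 1: OPEN (8+0=8). Cumulative: 8
Frame 2: STRIKE. 10 + next two rolls (9+1) = 20. Cumulative: 28
Frame 3: SPARE (9+1=10). 10 + next roll (5) = 15. Cumulative: 43
Frame 4: OPEN (5+3=8). Cumulative: 51
Frame 5: OPEN (1+8=9). Cumulative: 60
Frame 6: SPARE (3+7=10). 10 + next roll (6) = 16. Cumulative: 76
Frame 7: OPEN (6+3=9). Cumulative: 85
Frame 8: SPARE (2+8=10). 10 + next roll (8) = 18. Cumulative: 103
Frame 9: OPEN (8+1=9). Cumulative: 112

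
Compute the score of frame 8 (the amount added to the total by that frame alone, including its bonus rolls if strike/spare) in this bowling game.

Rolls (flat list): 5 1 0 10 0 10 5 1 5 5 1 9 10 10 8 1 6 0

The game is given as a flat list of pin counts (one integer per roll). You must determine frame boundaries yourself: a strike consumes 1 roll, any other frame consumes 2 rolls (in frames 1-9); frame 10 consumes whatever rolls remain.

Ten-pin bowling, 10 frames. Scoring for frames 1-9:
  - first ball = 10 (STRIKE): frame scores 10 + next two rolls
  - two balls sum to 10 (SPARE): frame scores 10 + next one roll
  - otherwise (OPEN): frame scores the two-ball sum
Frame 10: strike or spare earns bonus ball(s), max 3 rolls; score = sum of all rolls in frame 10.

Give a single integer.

Frame 1: OPEN (5+1=6). Cumulative: 6
Frame 2: SPARE (0+10=10). 10 + next roll (0) = 10. Cumulative: 16
Frame 3: SPARE (0+10=10). 10 + next roll (5) = 15. Cumulative: 31
Frame 4: OPEN (5+1=6). Cumulative: 37
Frame 5: SPARE (5+5=10). 10 + next roll (1) = 11. Cumulative: 48
Frame 6: SPARE (1+9=10). 10 + next roll (10) = 20. Cumulative: 68
Frame 7: STRIKE. 10 + next two rolls (10+8) = 28. Cumulative: 96
Frame 8: STRIKE. 10 + next two rolls (8+1) = 19. Cumulative: 115
Frame 9: OPEN (8+1=9). Cumulative: 124
Frame 10: OPEN. Sum of all frame-10 rolls (6+0) = 6. Cumulative: 130

Answer: 19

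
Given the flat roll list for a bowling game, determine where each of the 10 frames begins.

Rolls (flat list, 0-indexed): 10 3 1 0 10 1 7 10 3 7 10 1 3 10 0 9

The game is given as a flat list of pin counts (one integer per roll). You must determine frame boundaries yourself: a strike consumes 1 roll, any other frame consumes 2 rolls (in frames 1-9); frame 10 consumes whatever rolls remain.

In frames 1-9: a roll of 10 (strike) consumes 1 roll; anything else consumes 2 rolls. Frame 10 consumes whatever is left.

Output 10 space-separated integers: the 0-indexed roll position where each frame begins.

Answer: 0 1 3 5 7 8 10 11 13 14

Derivation:
Frame 1 starts at roll index 0: roll=10 (strike), consumes 1 roll
Frame 2 starts at roll index 1: rolls=3,1 (sum=4), consumes 2 rolls
Frame 3 starts at roll index 3: rolls=0,10 (sum=10), consumes 2 rolls
Frame 4 starts at roll index 5: rolls=1,7 (sum=8), consumes 2 rolls
Frame 5 starts at roll index 7: roll=10 (strike), consumes 1 roll
Frame 6 starts at roll index 8: rolls=3,7 (sum=10), consumes 2 rolls
Frame 7 starts at roll index 10: roll=10 (strike), consumes 1 roll
Frame 8 starts at roll index 11: rolls=1,3 (sum=4), consumes 2 rolls
Frame 9 starts at roll index 13: roll=10 (strike), consumes 1 roll
Frame 10 starts at roll index 14: 2 remaining rolls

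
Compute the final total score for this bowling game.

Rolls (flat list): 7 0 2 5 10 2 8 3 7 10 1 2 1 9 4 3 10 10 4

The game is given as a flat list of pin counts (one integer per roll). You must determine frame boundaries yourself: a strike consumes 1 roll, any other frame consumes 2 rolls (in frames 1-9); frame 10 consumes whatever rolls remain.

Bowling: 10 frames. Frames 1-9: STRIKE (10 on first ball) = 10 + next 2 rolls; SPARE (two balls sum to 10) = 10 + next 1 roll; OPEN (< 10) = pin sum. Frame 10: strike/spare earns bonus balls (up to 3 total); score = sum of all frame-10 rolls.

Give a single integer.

Frame 1: OPEN (7+0=7). Cumulative: 7
Frame 2: OPEN (2+5=7). Cumulative: 14
Frame 3: STRIKE. 10 + next two rolls (2+8) = 20. Cumulative: 34
Frame 4: SPARE (2+8=10). 10 + next roll (3) = 13. Cumulative: 47
Frame 5: SPARE (3+7=10). 10 + next roll (10) = 20. Cumulative: 67
Frame 6: STRIKE. 10 + next two rolls (1+2) = 13. Cumulative: 80
Frame 7: OPEN (1+2=3). Cumulative: 83
Frame 8: SPARE (1+9=10). 10 + next roll (4) = 14. Cumulative: 97
Frame 9: OPEN (4+3=7). Cumulative: 104
Frame 10: STRIKE. Sum of all frame-10 rolls (10+10+4) = 24. Cumulative: 128

Answer: 128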